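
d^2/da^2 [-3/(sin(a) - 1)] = 3*(sin(a) + 2)/(sin(a) - 1)^2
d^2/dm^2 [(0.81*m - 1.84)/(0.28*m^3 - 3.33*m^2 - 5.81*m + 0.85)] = (0.381024*m^5 - 6.262536*m^4 + 48.04929*m^3 - 106.774944*m^2 - 197.210442*m - 126.638318)/(0.021952*m^9 - 0.783216*m^8 + 7.948164*m^7 - 4.222653*m^6 - 169.679643*m^5 - 317.243424*m^4 - 96.844811*m^3 + 78.86028*m^2 - 12.593175*m + 0.614125)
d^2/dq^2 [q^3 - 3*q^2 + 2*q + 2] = 6*q - 6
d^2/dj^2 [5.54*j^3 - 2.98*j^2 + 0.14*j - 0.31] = 33.24*j - 5.96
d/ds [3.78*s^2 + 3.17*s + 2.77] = 7.56*s + 3.17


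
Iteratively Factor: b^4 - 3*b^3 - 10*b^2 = (b)*(b^3 - 3*b^2 - 10*b) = b*(b + 2)*(b^2 - 5*b) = b^2*(b + 2)*(b - 5)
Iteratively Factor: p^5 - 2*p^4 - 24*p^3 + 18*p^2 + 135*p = (p - 3)*(p^4 + p^3 - 21*p^2 - 45*p) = p*(p - 3)*(p^3 + p^2 - 21*p - 45) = p*(p - 3)*(p + 3)*(p^2 - 2*p - 15) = p*(p - 3)*(p + 3)^2*(p - 5)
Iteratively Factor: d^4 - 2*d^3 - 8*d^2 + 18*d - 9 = (d - 1)*(d^3 - d^2 - 9*d + 9) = (d - 3)*(d - 1)*(d^2 + 2*d - 3) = (d - 3)*(d - 1)^2*(d + 3)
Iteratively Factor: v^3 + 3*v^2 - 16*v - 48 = (v + 4)*(v^2 - v - 12) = (v + 3)*(v + 4)*(v - 4)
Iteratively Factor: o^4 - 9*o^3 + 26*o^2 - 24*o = (o - 2)*(o^3 - 7*o^2 + 12*o) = (o - 3)*(o - 2)*(o^2 - 4*o) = (o - 4)*(o - 3)*(o - 2)*(o)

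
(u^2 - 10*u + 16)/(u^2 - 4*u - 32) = (u - 2)/(u + 4)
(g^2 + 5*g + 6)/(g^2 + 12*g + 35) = (g^2 + 5*g + 6)/(g^2 + 12*g + 35)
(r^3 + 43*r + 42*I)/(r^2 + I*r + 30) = (r^2 - 6*I*r + 7)/(r - 5*I)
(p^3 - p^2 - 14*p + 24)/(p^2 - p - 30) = (-p^3 + p^2 + 14*p - 24)/(-p^2 + p + 30)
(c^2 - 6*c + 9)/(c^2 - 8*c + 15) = (c - 3)/(c - 5)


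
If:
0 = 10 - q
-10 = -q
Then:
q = 10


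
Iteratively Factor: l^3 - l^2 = (l)*(l^2 - l) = l^2*(l - 1)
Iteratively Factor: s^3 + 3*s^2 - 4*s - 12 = (s + 2)*(s^2 + s - 6) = (s + 2)*(s + 3)*(s - 2)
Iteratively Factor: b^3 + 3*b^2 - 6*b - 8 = (b + 4)*(b^2 - b - 2) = (b + 1)*(b + 4)*(b - 2)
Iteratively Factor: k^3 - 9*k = (k)*(k^2 - 9) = k*(k + 3)*(k - 3)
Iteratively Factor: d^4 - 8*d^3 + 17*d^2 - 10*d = (d - 2)*(d^3 - 6*d^2 + 5*d) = (d - 5)*(d - 2)*(d^2 - d) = (d - 5)*(d - 2)*(d - 1)*(d)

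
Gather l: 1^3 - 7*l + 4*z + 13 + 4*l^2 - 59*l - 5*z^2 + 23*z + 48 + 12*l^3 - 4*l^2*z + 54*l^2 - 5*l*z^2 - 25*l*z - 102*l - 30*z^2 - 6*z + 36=12*l^3 + l^2*(58 - 4*z) + l*(-5*z^2 - 25*z - 168) - 35*z^2 + 21*z + 98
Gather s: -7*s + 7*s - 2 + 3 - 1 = 0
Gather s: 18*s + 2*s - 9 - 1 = 20*s - 10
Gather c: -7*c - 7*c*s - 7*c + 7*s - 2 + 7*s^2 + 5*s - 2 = c*(-7*s - 14) + 7*s^2 + 12*s - 4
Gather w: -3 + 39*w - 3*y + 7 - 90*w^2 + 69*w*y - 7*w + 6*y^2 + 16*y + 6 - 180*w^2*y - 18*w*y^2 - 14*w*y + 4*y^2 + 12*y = w^2*(-180*y - 90) + w*(-18*y^2 + 55*y + 32) + 10*y^2 + 25*y + 10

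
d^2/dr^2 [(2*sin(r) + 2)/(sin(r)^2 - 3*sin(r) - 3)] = 2*(-sin(r)^5 - 7*sin(r)^4 - 7*sin(r)^3 - 6*sin(r)^2 + 6)/(sin(r)^2 - 3*sin(r) - 3)^3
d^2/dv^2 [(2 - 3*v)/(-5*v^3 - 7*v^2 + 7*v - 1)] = 2*(225*v^5 + 15*v^4 - 308*v^3 - 174*v^2 + 261*v - 63)/(125*v^9 + 525*v^8 + 210*v^7 - 1052*v^6 - 84*v^5 + 966*v^4 - 622*v^3 + 168*v^2 - 21*v + 1)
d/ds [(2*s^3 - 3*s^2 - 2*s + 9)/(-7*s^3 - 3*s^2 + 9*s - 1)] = (-27*s^4 + 8*s^3 + 150*s^2 + 60*s - 79)/(49*s^6 + 42*s^5 - 117*s^4 - 40*s^3 + 87*s^2 - 18*s + 1)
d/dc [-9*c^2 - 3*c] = -18*c - 3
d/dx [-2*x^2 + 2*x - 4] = 2 - 4*x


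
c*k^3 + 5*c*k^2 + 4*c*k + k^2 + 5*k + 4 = (k + 1)*(k + 4)*(c*k + 1)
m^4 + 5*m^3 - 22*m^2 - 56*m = m*(m - 4)*(m + 2)*(m + 7)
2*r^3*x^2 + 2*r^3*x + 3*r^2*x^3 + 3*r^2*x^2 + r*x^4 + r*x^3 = x*(r + x)*(2*r + x)*(r*x + r)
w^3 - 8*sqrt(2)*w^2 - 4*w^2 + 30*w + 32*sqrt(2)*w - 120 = (w - 4)*(w - 5*sqrt(2))*(w - 3*sqrt(2))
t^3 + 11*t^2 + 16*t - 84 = (t - 2)*(t + 6)*(t + 7)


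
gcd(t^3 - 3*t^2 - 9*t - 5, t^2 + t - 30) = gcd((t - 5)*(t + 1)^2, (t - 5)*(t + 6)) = t - 5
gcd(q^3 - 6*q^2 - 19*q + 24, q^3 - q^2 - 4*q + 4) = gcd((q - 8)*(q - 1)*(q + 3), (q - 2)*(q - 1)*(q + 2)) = q - 1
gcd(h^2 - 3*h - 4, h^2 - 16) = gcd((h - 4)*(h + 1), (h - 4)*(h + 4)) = h - 4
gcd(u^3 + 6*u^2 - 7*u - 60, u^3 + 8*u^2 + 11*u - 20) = u^2 + 9*u + 20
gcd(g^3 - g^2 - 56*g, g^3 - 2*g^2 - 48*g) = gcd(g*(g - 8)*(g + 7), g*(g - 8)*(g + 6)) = g^2 - 8*g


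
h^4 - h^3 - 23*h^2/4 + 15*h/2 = h*(h - 2)*(h - 3/2)*(h + 5/2)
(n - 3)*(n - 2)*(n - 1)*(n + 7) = n^4 + n^3 - 31*n^2 + 71*n - 42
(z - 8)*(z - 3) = z^2 - 11*z + 24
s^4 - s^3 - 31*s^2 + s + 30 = (s - 6)*(s - 1)*(s + 1)*(s + 5)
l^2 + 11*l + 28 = (l + 4)*(l + 7)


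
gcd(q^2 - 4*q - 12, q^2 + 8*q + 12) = q + 2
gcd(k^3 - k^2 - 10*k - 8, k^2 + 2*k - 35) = 1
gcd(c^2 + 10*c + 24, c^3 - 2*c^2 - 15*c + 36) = c + 4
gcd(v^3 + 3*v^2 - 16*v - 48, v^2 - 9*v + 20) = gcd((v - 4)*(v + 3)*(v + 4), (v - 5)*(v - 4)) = v - 4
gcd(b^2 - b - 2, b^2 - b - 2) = b^2 - b - 2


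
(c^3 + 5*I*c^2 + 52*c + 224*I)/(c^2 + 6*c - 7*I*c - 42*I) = (c^2 + 12*I*c - 32)/(c + 6)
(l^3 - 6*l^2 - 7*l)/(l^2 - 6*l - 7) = l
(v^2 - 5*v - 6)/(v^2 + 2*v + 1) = (v - 6)/(v + 1)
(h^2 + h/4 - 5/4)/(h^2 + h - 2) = (h + 5/4)/(h + 2)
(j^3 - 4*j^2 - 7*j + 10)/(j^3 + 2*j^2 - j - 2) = (j - 5)/(j + 1)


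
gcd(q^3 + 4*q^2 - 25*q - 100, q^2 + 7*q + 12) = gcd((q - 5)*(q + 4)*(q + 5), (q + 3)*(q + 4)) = q + 4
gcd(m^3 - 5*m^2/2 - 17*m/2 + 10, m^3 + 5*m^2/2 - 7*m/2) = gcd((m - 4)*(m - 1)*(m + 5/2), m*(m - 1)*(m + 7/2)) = m - 1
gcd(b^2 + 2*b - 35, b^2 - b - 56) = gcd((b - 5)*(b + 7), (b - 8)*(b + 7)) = b + 7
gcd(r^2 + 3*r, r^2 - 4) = 1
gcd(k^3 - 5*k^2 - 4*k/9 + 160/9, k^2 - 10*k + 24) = k - 4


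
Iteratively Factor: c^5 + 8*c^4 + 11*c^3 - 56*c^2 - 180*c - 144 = (c - 3)*(c^4 + 11*c^3 + 44*c^2 + 76*c + 48) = (c - 3)*(c + 4)*(c^3 + 7*c^2 + 16*c + 12) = (c - 3)*(c + 2)*(c + 4)*(c^2 + 5*c + 6) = (c - 3)*(c + 2)*(c + 3)*(c + 4)*(c + 2)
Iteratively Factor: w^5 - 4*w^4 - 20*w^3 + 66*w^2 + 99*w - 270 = (w - 5)*(w^4 + w^3 - 15*w^2 - 9*w + 54) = (w - 5)*(w + 3)*(w^3 - 2*w^2 - 9*w + 18) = (w - 5)*(w - 3)*(w + 3)*(w^2 + w - 6) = (w - 5)*(w - 3)*(w + 3)^2*(w - 2)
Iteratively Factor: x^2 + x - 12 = (x - 3)*(x + 4)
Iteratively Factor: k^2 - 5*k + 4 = (k - 4)*(k - 1)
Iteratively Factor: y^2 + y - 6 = (y - 2)*(y + 3)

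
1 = 1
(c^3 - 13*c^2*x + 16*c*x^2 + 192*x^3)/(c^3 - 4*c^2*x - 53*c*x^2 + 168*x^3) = (-c^2 + 5*c*x + 24*x^2)/(-c^2 - 4*c*x + 21*x^2)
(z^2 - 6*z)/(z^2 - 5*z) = (z - 6)/(z - 5)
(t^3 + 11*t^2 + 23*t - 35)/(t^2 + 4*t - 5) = t + 7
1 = 1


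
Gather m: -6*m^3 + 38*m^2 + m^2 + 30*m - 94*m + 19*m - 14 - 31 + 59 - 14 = -6*m^3 + 39*m^2 - 45*m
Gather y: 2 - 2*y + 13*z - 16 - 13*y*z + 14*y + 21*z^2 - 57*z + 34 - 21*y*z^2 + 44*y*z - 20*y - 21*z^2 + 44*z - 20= y*(-21*z^2 + 31*z - 8)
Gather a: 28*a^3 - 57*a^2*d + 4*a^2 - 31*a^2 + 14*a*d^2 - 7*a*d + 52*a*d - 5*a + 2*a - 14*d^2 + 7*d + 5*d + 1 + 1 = 28*a^3 + a^2*(-57*d - 27) + a*(14*d^2 + 45*d - 3) - 14*d^2 + 12*d + 2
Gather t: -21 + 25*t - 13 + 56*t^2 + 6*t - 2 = 56*t^2 + 31*t - 36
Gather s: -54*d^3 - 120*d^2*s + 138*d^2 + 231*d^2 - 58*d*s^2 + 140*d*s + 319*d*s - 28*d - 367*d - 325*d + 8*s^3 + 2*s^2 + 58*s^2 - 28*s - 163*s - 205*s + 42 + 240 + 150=-54*d^3 + 369*d^2 - 720*d + 8*s^3 + s^2*(60 - 58*d) + s*(-120*d^2 + 459*d - 396) + 432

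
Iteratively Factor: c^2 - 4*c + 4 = (c - 2)*(c - 2)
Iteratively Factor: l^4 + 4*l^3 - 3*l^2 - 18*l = (l)*(l^3 + 4*l^2 - 3*l - 18) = l*(l - 2)*(l^2 + 6*l + 9) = l*(l - 2)*(l + 3)*(l + 3)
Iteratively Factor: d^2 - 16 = (d + 4)*(d - 4)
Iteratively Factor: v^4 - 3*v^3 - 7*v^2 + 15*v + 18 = (v - 3)*(v^3 - 7*v - 6) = (v - 3)*(v + 1)*(v^2 - v - 6) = (v - 3)*(v + 1)*(v + 2)*(v - 3)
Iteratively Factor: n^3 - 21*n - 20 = (n - 5)*(n^2 + 5*n + 4) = (n - 5)*(n + 1)*(n + 4)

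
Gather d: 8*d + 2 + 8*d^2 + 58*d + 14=8*d^2 + 66*d + 16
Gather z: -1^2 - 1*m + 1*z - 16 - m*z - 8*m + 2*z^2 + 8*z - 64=-9*m + 2*z^2 + z*(9 - m) - 81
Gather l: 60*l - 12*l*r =l*(60 - 12*r)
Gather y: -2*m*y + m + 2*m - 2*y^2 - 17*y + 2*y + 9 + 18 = 3*m - 2*y^2 + y*(-2*m - 15) + 27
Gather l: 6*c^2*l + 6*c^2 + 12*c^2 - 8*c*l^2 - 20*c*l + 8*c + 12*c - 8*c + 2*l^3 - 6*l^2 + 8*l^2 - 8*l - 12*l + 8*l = 18*c^2 + 12*c + 2*l^3 + l^2*(2 - 8*c) + l*(6*c^2 - 20*c - 12)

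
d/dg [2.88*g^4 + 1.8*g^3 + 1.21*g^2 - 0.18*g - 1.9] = 11.52*g^3 + 5.4*g^2 + 2.42*g - 0.18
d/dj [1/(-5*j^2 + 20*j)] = 2*(j - 2)/(5*j^2*(j - 4)^2)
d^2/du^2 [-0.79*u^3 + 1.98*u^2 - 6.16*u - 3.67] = 3.96 - 4.74*u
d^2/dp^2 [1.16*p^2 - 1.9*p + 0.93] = 2.32000000000000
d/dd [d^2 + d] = 2*d + 1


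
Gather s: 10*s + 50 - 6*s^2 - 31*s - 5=-6*s^2 - 21*s + 45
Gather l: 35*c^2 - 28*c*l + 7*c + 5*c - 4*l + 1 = 35*c^2 + 12*c + l*(-28*c - 4) + 1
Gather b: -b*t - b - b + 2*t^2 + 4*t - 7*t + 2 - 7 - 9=b*(-t - 2) + 2*t^2 - 3*t - 14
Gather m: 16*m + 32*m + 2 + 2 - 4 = 48*m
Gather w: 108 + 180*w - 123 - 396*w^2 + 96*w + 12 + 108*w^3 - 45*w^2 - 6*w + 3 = 108*w^3 - 441*w^2 + 270*w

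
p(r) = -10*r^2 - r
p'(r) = -20*r - 1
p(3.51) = -126.71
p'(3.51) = -71.20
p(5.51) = -309.11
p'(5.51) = -111.20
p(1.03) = -11.64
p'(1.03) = -21.60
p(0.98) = -10.58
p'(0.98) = -20.60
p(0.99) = -10.79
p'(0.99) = -20.80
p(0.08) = -0.14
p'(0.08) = -2.60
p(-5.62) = -310.22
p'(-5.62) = 111.40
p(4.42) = -199.78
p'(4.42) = -89.40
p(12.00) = -1452.00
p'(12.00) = -241.00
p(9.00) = -819.00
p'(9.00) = -181.00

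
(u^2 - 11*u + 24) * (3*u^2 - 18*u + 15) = 3*u^4 - 51*u^3 + 285*u^2 - 597*u + 360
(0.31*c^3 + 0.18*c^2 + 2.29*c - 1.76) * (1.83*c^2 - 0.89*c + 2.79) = 0.5673*c^5 + 0.0535*c^4 + 4.8954*c^3 - 4.7567*c^2 + 7.9555*c - 4.9104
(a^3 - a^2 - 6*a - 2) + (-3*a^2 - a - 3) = a^3 - 4*a^2 - 7*a - 5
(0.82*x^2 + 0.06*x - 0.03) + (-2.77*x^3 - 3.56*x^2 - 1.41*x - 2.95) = -2.77*x^3 - 2.74*x^2 - 1.35*x - 2.98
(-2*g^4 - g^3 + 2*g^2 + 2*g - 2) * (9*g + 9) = -18*g^5 - 27*g^4 + 9*g^3 + 36*g^2 - 18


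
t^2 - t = t*(t - 1)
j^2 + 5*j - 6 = (j - 1)*(j + 6)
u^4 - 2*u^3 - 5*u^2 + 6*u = u*(u - 3)*(u - 1)*(u + 2)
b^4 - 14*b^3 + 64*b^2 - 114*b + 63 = (b - 7)*(b - 3)^2*(b - 1)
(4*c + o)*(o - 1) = 4*c*o - 4*c + o^2 - o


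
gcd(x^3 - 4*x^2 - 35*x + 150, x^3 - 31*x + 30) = x^2 + x - 30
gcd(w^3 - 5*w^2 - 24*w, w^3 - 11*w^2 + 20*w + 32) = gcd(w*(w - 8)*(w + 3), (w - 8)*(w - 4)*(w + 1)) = w - 8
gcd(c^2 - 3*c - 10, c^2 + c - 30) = c - 5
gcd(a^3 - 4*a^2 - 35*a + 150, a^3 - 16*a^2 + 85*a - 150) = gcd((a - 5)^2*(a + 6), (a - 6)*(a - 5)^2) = a^2 - 10*a + 25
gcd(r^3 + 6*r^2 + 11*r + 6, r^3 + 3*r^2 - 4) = r + 2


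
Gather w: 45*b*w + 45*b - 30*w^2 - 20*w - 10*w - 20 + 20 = 45*b - 30*w^2 + w*(45*b - 30)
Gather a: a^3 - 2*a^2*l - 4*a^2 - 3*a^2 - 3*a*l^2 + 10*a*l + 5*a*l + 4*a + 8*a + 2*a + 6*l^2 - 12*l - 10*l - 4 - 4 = a^3 + a^2*(-2*l - 7) + a*(-3*l^2 + 15*l + 14) + 6*l^2 - 22*l - 8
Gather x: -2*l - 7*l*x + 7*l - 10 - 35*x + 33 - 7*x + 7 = 5*l + x*(-7*l - 42) + 30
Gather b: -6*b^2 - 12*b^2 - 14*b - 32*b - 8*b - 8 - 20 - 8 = -18*b^2 - 54*b - 36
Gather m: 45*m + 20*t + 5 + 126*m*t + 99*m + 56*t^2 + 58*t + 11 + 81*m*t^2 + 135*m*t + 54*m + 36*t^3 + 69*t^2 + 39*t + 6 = m*(81*t^2 + 261*t + 198) + 36*t^3 + 125*t^2 + 117*t + 22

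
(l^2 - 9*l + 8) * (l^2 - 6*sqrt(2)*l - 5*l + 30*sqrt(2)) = l^4 - 14*l^3 - 6*sqrt(2)*l^3 + 53*l^2 + 84*sqrt(2)*l^2 - 318*sqrt(2)*l - 40*l + 240*sqrt(2)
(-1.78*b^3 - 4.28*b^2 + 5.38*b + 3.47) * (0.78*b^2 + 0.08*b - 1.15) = -1.3884*b^5 - 3.4808*b^4 + 5.901*b^3 + 8.059*b^2 - 5.9094*b - 3.9905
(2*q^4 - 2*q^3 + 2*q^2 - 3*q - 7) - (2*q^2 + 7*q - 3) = 2*q^4 - 2*q^3 - 10*q - 4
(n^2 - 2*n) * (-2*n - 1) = -2*n^3 + 3*n^2 + 2*n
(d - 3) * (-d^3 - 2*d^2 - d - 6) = -d^4 + d^3 + 5*d^2 - 3*d + 18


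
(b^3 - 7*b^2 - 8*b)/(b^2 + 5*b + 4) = b*(b - 8)/(b + 4)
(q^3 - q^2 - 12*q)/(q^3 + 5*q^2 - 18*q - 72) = q/(q + 6)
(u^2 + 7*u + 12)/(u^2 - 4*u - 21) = (u + 4)/(u - 7)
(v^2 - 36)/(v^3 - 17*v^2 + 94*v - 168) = (v + 6)/(v^2 - 11*v + 28)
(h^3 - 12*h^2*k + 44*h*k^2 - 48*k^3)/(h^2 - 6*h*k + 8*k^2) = h - 6*k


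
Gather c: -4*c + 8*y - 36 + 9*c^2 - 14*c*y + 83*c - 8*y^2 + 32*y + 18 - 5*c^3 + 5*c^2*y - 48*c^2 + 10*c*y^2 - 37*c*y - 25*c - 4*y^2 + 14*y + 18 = -5*c^3 + c^2*(5*y - 39) + c*(10*y^2 - 51*y + 54) - 12*y^2 + 54*y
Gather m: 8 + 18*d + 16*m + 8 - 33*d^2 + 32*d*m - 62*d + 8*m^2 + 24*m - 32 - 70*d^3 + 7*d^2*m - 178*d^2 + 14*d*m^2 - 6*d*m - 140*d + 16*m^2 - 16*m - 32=-70*d^3 - 211*d^2 - 184*d + m^2*(14*d + 24) + m*(7*d^2 + 26*d + 24) - 48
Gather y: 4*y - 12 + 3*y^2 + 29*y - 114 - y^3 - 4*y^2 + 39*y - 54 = -y^3 - y^2 + 72*y - 180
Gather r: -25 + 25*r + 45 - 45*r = 20 - 20*r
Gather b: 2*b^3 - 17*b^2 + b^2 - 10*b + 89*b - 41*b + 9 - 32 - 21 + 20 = 2*b^3 - 16*b^2 + 38*b - 24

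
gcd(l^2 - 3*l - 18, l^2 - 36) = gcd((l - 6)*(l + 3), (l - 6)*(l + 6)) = l - 6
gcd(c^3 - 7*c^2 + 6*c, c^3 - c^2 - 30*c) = c^2 - 6*c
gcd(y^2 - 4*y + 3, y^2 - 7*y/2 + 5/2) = y - 1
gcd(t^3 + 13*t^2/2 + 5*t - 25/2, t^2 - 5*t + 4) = t - 1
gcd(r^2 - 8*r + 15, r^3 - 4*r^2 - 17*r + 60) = r^2 - 8*r + 15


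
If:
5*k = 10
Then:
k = 2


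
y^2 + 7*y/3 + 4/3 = (y + 1)*(y + 4/3)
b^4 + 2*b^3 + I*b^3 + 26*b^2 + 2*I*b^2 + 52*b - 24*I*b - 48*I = (b + 2)*(b - 4*I)*(b - I)*(b + 6*I)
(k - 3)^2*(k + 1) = k^3 - 5*k^2 + 3*k + 9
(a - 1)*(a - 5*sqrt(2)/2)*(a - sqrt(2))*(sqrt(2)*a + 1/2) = sqrt(2)*a^4 - 13*a^3/2 - sqrt(2)*a^3 + 13*sqrt(2)*a^2/4 + 13*a^2/2 - 13*sqrt(2)*a/4 + 5*a/2 - 5/2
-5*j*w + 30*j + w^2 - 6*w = (-5*j + w)*(w - 6)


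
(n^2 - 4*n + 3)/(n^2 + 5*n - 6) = (n - 3)/(n + 6)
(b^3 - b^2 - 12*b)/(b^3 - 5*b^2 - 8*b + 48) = b/(b - 4)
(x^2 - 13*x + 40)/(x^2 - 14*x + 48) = (x - 5)/(x - 6)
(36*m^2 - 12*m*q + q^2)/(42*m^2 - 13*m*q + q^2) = (-6*m + q)/(-7*m + q)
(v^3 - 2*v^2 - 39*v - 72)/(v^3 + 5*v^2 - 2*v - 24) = (v^2 - 5*v - 24)/(v^2 + 2*v - 8)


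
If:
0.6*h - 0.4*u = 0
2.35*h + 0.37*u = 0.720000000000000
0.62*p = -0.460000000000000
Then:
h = 0.25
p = -0.74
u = 0.37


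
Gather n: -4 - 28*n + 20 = 16 - 28*n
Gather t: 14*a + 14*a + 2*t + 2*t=28*a + 4*t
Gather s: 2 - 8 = -6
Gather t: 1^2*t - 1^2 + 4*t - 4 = 5*t - 5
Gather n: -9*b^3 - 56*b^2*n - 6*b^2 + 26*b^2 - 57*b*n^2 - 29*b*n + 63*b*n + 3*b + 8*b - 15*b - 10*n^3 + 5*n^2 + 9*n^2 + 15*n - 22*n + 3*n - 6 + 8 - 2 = -9*b^3 + 20*b^2 - 4*b - 10*n^3 + n^2*(14 - 57*b) + n*(-56*b^2 + 34*b - 4)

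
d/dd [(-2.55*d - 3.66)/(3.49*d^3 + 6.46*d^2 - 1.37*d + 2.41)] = (17.799*d^3 + 54.7932*d^2 + 47.2872*d - 11.1597)/(12.1801*d^6 + 45.0908*d^5 + 32.169*d^4 - 0.878599999999999*d^3 + 33.0141*d^2 - 6.6034*d + 5.8081)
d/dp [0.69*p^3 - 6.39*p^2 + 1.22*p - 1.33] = 2.07*p^2 - 12.78*p + 1.22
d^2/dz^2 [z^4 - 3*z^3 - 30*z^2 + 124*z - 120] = 12*z^2 - 18*z - 60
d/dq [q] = 1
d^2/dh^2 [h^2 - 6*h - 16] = 2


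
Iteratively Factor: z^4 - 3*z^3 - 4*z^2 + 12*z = (z)*(z^3 - 3*z^2 - 4*z + 12) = z*(z + 2)*(z^2 - 5*z + 6) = z*(z - 3)*(z + 2)*(z - 2)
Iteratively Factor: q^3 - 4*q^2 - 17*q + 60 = (q - 3)*(q^2 - q - 20) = (q - 3)*(q + 4)*(q - 5)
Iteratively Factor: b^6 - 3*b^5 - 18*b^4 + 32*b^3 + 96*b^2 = (b - 4)*(b^5 + b^4 - 14*b^3 - 24*b^2) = (b - 4)^2*(b^4 + 5*b^3 + 6*b^2) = (b - 4)^2*(b + 3)*(b^3 + 2*b^2) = b*(b - 4)^2*(b + 3)*(b^2 + 2*b) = b*(b - 4)^2*(b + 2)*(b + 3)*(b)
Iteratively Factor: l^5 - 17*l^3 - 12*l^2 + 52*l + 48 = (l + 3)*(l^4 - 3*l^3 - 8*l^2 + 12*l + 16) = (l + 2)*(l + 3)*(l^3 - 5*l^2 + 2*l + 8) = (l + 1)*(l + 2)*(l + 3)*(l^2 - 6*l + 8) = (l - 2)*(l + 1)*(l + 2)*(l + 3)*(l - 4)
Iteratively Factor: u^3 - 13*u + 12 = (u + 4)*(u^2 - 4*u + 3) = (u - 1)*(u + 4)*(u - 3)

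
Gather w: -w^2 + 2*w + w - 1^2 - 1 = -w^2 + 3*w - 2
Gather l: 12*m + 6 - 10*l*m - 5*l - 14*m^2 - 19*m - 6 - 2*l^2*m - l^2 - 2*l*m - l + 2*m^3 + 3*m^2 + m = l^2*(-2*m - 1) + l*(-12*m - 6) + 2*m^3 - 11*m^2 - 6*m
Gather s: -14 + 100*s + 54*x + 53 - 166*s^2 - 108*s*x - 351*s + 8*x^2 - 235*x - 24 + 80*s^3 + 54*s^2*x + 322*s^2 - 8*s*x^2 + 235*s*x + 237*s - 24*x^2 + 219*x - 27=80*s^3 + s^2*(54*x + 156) + s*(-8*x^2 + 127*x - 14) - 16*x^2 + 38*x - 12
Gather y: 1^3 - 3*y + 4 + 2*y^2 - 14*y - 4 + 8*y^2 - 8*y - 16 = 10*y^2 - 25*y - 15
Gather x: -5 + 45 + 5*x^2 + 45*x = 5*x^2 + 45*x + 40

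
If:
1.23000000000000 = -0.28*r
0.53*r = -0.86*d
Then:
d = 2.71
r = -4.39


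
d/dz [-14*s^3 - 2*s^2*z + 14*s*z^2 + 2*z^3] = -2*s^2 + 28*s*z + 6*z^2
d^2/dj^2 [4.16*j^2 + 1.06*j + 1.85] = 8.32000000000000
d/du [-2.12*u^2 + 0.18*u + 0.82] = 0.18 - 4.24*u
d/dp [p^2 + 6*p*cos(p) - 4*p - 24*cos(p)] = -6*p*sin(p) + 2*p + 24*sin(p) + 6*cos(p) - 4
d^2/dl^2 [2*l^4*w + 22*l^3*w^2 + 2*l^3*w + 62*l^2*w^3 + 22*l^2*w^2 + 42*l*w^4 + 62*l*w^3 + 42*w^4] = 4*w*(6*l^2 + 33*l*w + 3*l + 31*w^2 + 11*w)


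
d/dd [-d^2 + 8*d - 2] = 8 - 2*d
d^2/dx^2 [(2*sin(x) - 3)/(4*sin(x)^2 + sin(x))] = (-32*sin(x)^2 + 200*sin(x) + 100 - 285/sin(x) - 72/sin(x)^2 - 6/sin(x)^3)/(4*sin(x) + 1)^3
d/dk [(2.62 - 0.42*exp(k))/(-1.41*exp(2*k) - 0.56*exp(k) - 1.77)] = (-0.5922*exp(2*k) + 7.3884*exp(k) + 2.2106)*exp(k)/(1.9881*exp(4*k) + 1.5792*exp(3*k) + 5.305*exp(2*k) + 1.9824*exp(k) + 3.1329)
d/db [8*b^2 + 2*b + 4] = 16*b + 2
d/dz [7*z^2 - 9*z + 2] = 14*z - 9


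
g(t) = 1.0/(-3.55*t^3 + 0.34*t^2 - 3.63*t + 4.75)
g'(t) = 1.0*(10.65*t^2 - 0.68*t + 3.63)/(-3.55*t^3 + 0.34*t^2 - 3.63*t + 4.75)^2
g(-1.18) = 0.07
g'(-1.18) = 0.08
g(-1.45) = 0.05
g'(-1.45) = 0.06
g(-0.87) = 0.10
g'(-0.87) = 0.11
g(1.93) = -0.04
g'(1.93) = 0.06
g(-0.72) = 0.11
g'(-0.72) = 0.12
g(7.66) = -0.00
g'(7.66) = 0.00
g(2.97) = -0.01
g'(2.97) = 0.01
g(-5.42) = 0.00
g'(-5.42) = 0.00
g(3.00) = -0.01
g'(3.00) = 0.01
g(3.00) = -0.01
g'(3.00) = 0.01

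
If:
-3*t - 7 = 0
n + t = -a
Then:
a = 7/3 - n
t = -7/3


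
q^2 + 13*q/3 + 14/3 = (q + 2)*(q + 7/3)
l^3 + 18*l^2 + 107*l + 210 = (l + 5)*(l + 6)*(l + 7)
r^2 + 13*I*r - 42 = (r + 6*I)*(r + 7*I)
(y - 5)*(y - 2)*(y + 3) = y^3 - 4*y^2 - 11*y + 30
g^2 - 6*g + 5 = (g - 5)*(g - 1)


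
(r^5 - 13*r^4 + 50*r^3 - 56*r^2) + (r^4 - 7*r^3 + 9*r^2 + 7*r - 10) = r^5 - 12*r^4 + 43*r^3 - 47*r^2 + 7*r - 10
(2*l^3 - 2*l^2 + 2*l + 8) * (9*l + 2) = 18*l^4 - 14*l^3 + 14*l^2 + 76*l + 16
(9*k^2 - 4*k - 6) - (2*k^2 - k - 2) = 7*k^2 - 3*k - 4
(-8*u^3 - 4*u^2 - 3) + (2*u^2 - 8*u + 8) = -8*u^3 - 2*u^2 - 8*u + 5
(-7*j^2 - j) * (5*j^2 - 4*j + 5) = -35*j^4 + 23*j^3 - 31*j^2 - 5*j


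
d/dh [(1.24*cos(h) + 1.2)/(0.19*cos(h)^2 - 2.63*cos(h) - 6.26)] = (0.2356*cos(h)^2 + 0.456*cos(h) + 4.6064)*sin(h)/(0.0361*cos(h)^4 - 0.9994*cos(h)^3 + 4.5381*cos(h)^2 + 32.9276*cos(h) + 39.1876)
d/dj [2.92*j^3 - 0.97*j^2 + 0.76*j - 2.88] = 8.76*j^2 - 1.94*j + 0.76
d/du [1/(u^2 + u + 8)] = (-2*u - 1)/(u^2 + u + 8)^2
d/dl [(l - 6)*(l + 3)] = 2*l - 3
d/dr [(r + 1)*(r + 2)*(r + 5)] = 3*r^2 + 16*r + 17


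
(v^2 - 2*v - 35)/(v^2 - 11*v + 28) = (v + 5)/(v - 4)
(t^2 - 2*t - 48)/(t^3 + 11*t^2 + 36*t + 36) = (t - 8)/(t^2 + 5*t + 6)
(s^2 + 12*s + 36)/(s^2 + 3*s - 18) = (s + 6)/(s - 3)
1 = 1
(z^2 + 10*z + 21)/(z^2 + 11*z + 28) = (z + 3)/(z + 4)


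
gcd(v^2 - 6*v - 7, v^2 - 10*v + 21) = v - 7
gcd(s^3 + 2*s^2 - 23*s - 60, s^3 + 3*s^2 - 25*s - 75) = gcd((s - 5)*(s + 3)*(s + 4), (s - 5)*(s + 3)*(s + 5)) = s^2 - 2*s - 15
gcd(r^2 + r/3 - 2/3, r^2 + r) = r + 1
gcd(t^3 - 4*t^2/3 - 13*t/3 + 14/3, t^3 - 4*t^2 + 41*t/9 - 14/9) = t^2 - 10*t/3 + 7/3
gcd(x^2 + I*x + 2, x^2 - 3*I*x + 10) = x + 2*I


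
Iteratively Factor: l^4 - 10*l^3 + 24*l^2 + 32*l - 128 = (l - 4)*(l^3 - 6*l^2 + 32) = (l - 4)*(l + 2)*(l^2 - 8*l + 16) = (l - 4)^2*(l + 2)*(l - 4)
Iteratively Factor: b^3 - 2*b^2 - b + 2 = (b - 1)*(b^2 - b - 2) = (b - 2)*(b - 1)*(b + 1)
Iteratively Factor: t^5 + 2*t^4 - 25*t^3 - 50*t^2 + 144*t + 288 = (t - 3)*(t^4 + 5*t^3 - 10*t^2 - 80*t - 96) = (t - 4)*(t - 3)*(t^3 + 9*t^2 + 26*t + 24) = (t - 4)*(t - 3)*(t + 3)*(t^2 + 6*t + 8) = (t - 4)*(t - 3)*(t + 3)*(t + 4)*(t + 2)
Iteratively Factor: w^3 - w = (w - 1)*(w^2 + w) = w*(w - 1)*(w + 1)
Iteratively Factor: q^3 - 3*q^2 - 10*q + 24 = (q - 2)*(q^2 - q - 12) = (q - 4)*(q - 2)*(q + 3)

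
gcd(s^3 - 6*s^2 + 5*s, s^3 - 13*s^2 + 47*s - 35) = s^2 - 6*s + 5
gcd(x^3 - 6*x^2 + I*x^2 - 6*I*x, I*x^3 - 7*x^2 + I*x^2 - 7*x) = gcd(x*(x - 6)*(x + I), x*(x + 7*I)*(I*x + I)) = x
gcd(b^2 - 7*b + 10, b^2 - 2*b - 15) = b - 5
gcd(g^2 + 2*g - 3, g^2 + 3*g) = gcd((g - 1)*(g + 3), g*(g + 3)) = g + 3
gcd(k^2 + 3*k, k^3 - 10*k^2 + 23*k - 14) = 1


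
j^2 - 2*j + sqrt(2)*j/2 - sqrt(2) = (j - 2)*(j + sqrt(2)/2)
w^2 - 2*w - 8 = (w - 4)*(w + 2)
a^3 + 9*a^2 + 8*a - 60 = (a - 2)*(a + 5)*(a + 6)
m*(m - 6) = m^2 - 6*m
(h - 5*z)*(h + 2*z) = h^2 - 3*h*z - 10*z^2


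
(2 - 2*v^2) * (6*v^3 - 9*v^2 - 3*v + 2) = -12*v^5 + 18*v^4 + 18*v^3 - 22*v^2 - 6*v + 4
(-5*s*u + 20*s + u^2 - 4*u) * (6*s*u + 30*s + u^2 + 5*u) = -30*s^2*u^2 - 30*s^2*u + 600*s^2 + s*u^3 + s*u^2 - 20*s*u + u^4 + u^3 - 20*u^2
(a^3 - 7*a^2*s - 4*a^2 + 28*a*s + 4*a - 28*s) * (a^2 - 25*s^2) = a^5 - 7*a^4*s - 4*a^4 - 25*a^3*s^2 + 28*a^3*s + 4*a^3 + 175*a^2*s^3 + 100*a^2*s^2 - 28*a^2*s - 700*a*s^3 - 100*a*s^2 + 700*s^3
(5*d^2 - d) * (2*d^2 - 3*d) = 10*d^4 - 17*d^3 + 3*d^2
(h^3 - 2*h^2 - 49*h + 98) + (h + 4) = h^3 - 2*h^2 - 48*h + 102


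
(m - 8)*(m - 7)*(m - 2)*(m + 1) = m^4 - 16*m^3 + 69*m^2 - 26*m - 112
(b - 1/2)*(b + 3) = b^2 + 5*b/2 - 3/2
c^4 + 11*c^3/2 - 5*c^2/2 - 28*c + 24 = (c - 3/2)*(c - 1)*(c + 4)^2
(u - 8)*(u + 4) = u^2 - 4*u - 32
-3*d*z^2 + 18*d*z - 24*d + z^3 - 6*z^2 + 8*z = (-3*d + z)*(z - 4)*(z - 2)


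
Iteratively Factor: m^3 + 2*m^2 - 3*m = (m + 3)*(m^2 - m) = (m - 1)*(m + 3)*(m)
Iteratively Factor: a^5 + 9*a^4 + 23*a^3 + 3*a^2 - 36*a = (a + 3)*(a^4 + 6*a^3 + 5*a^2 - 12*a) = a*(a + 3)*(a^3 + 6*a^2 + 5*a - 12) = a*(a - 1)*(a + 3)*(a^2 + 7*a + 12) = a*(a - 1)*(a + 3)^2*(a + 4)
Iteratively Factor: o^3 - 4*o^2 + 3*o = (o - 1)*(o^2 - 3*o) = o*(o - 1)*(o - 3)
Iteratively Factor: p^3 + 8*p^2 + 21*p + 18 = (p + 3)*(p^2 + 5*p + 6) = (p + 2)*(p + 3)*(p + 3)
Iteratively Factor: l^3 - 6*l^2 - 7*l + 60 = (l - 4)*(l^2 - 2*l - 15) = (l - 5)*(l - 4)*(l + 3)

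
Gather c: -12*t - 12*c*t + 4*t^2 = -12*c*t + 4*t^2 - 12*t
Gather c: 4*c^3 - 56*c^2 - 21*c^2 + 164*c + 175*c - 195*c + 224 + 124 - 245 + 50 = 4*c^3 - 77*c^2 + 144*c + 153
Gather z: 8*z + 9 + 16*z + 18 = 24*z + 27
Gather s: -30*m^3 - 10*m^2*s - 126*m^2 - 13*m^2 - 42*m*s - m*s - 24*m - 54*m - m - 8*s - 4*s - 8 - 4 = -30*m^3 - 139*m^2 - 79*m + s*(-10*m^2 - 43*m - 12) - 12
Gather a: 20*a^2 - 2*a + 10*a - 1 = 20*a^2 + 8*a - 1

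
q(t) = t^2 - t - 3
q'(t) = 2*t - 1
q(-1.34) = 0.14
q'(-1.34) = -3.68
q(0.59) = -3.24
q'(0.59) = 0.18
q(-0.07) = -2.93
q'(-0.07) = -1.14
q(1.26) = -2.67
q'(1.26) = 1.52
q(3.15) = 3.77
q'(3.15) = 5.30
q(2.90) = 2.51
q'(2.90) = 4.80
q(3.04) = 3.20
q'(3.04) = 5.08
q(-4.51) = 21.85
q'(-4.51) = -10.02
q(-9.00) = 87.00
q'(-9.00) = -19.00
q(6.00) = 27.00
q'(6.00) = 11.00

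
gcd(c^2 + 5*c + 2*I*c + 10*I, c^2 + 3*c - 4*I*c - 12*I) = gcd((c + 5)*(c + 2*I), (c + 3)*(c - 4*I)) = 1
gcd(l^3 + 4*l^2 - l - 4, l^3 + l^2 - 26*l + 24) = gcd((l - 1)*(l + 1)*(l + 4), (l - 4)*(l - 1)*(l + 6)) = l - 1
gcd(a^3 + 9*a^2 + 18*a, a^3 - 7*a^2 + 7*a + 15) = 1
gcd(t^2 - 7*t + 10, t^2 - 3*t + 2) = t - 2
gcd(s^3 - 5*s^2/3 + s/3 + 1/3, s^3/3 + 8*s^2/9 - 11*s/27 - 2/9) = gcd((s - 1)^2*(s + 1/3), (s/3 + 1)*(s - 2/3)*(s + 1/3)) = s + 1/3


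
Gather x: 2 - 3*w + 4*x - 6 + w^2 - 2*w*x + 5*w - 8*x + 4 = w^2 + 2*w + x*(-2*w - 4)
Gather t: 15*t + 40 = 15*t + 40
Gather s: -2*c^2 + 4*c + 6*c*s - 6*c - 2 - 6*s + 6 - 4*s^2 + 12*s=-2*c^2 - 2*c - 4*s^2 + s*(6*c + 6) + 4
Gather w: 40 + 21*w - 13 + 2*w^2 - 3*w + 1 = 2*w^2 + 18*w + 28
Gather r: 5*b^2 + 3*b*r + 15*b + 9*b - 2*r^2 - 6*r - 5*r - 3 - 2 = 5*b^2 + 24*b - 2*r^2 + r*(3*b - 11) - 5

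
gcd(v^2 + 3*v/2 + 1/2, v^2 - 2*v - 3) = v + 1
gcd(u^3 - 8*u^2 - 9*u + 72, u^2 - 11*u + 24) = u^2 - 11*u + 24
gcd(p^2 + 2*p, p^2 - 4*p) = p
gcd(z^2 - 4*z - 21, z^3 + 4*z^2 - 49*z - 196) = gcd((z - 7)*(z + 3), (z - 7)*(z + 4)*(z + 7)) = z - 7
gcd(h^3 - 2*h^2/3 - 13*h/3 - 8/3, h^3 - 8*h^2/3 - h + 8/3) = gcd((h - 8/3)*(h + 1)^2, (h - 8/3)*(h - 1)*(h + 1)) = h^2 - 5*h/3 - 8/3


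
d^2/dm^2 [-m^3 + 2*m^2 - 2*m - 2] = 4 - 6*m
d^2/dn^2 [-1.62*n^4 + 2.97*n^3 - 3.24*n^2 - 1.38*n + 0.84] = -19.44*n^2 + 17.82*n - 6.48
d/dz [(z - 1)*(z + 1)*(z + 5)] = 3*z^2 + 10*z - 1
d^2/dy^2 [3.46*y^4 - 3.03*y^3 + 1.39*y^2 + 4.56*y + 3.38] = 41.52*y^2 - 18.18*y + 2.78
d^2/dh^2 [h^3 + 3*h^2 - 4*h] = 6*h + 6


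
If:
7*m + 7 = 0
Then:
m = -1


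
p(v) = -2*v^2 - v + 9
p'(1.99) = -8.96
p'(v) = -4*v - 1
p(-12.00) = -267.00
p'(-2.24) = 7.96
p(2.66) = -7.81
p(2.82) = -9.72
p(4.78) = -41.48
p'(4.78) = -20.12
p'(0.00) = -1.00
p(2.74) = -8.76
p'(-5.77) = 22.08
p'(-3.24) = 11.96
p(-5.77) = -51.82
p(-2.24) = 1.20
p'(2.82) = -12.28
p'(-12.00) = 47.00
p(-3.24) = -8.76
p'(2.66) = -11.64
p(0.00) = 9.00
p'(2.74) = -11.96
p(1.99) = -0.91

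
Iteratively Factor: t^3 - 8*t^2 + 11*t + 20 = (t - 5)*(t^2 - 3*t - 4) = (t - 5)*(t + 1)*(t - 4)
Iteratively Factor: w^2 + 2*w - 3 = (w - 1)*(w + 3)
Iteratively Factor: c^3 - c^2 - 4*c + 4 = (c - 2)*(c^2 + c - 2) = (c - 2)*(c + 2)*(c - 1)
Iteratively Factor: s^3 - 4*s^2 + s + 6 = (s + 1)*(s^2 - 5*s + 6) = (s - 3)*(s + 1)*(s - 2)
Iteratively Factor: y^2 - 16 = (y - 4)*(y + 4)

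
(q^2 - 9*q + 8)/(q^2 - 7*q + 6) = (q - 8)/(q - 6)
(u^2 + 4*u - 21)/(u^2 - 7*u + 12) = (u + 7)/(u - 4)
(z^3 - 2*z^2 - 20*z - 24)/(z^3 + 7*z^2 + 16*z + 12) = (z - 6)/(z + 3)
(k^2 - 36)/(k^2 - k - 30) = (k + 6)/(k + 5)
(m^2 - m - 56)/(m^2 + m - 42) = (m - 8)/(m - 6)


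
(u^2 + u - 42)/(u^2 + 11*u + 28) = (u - 6)/(u + 4)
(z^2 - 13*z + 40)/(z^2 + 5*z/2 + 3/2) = 2*(z^2 - 13*z + 40)/(2*z^2 + 5*z + 3)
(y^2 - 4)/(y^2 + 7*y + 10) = (y - 2)/(y + 5)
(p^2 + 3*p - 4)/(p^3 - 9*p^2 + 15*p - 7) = (p + 4)/(p^2 - 8*p + 7)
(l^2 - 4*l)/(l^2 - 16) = l/(l + 4)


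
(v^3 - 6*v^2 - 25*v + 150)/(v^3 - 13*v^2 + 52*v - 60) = (v + 5)/(v - 2)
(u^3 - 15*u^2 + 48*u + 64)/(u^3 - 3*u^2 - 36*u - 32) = (u - 8)/(u + 4)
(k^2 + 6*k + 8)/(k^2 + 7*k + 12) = (k + 2)/(k + 3)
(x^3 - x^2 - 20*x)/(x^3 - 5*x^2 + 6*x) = (x^2 - x - 20)/(x^2 - 5*x + 6)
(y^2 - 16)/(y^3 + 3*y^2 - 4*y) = (y - 4)/(y*(y - 1))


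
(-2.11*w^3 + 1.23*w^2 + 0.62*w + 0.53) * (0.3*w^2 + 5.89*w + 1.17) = -0.633*w^5 - 12.0589*w^4 + 4.962*w^3 + 5.2499*w^2 + 3.8471*w + 0.6201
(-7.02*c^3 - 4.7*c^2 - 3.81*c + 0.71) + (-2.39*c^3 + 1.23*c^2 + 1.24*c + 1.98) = -9.41*c^3 - 3.47*c^2 - 2.57*c + 2.69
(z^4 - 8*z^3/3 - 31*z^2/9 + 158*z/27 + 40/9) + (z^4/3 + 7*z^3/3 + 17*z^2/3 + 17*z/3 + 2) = 4*z^4/3 - z^3/3 + 20*z^2/9 + 311*z/27 + 58/9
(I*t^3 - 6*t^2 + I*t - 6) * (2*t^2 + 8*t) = 2*I*t^5 - 12*t^4 + 8*I*t^4 - 48*t^3 + 2*I*t^3 - 12*t^2 + 8*I*t^2 - 48*t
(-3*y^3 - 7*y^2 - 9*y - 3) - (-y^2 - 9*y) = -3*y^3 - 6*y^2 - 3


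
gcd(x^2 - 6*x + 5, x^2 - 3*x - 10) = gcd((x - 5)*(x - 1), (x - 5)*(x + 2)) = x - 5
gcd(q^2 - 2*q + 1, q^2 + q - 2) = q - 1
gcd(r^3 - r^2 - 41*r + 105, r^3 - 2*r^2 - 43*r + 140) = r^2 + 2*r - 35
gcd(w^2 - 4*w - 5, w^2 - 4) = 1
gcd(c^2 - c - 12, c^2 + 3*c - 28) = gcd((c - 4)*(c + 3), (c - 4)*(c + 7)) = c - 4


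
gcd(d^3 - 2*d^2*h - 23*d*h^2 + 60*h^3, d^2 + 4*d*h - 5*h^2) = d + 5*h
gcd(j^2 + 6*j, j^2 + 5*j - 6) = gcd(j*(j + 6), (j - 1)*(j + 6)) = j + 6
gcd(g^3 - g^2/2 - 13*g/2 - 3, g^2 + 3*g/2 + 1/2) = g + 1/2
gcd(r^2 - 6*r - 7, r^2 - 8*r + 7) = r - 7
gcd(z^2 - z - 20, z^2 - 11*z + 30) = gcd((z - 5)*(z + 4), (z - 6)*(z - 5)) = z - 5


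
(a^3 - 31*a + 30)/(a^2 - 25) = (a^2 + 5*a - 6)/(a + 5)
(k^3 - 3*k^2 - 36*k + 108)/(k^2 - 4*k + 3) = (k^2 - 36)/(k - 1)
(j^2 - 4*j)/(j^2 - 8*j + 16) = j/(j - 4)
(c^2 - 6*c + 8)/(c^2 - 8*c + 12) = (c - 4)/(c - 6)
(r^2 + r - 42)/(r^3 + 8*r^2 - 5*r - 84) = (r - 6)/(r^2 + r - 12)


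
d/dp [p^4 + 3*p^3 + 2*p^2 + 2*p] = 4*p^3 + 9*p^2 + 4*p + 2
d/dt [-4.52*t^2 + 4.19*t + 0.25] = 4.19 - 9.04*t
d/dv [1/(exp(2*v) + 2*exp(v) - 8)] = -2*(exp(v) + 1)*exp(v)/(exp(2*v) + 2*exp(v) - 8)^2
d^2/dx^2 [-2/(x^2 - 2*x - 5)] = 4*(-x^2 + 2*x + 4*(x - 1)^2 + 5)/(-x^2 + 2*x + 5)^3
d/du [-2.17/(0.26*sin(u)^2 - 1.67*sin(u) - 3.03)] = (1.1284*sin(u) - 3.6239)*cos(u)/(-0.26*sin(u)^2 + 1.67*sin(u) + 3.03)^2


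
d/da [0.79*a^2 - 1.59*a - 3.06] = 1.58*a - 1.59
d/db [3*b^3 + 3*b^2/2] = 3*b*(3*b + 1)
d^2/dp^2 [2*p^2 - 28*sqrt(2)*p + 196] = 4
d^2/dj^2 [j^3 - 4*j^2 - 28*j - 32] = 6*j - 8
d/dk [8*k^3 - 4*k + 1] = 24*k^2 - 4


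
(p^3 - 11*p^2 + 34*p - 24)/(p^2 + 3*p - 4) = (p^2 - 10*p + 24)/(p + 4)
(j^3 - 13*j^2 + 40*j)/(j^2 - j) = (j^2 - 13*j + 40)/(j - 1)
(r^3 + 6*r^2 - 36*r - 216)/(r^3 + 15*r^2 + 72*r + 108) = (r - 6)/(r + 3)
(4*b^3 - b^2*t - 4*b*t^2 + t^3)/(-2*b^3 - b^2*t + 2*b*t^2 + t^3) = (-4*b + t)/(2*b + t)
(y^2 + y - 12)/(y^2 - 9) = (y + 4)/(y + 3)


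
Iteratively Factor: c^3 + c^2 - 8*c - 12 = (c - 3)*(c^2 + 4*c + 4) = (c - 3)*(c + 2)*(c + 2)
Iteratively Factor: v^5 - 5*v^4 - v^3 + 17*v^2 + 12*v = (v - 4)*(v^4 - v^3 - 5*v^2 - 3*v) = (v - 4)*(v + 1)*(v^3 - 2*v^2 - 3*v) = v*(v - 4)*(v + 1)*(v^2 - 2*v - 3) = v*(v - 4)*(v + 1)^2*(v - 3)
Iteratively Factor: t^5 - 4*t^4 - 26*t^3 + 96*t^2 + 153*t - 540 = (t - 3)*(t^4 - t^3 - 29*t^2 + 9*t + 180) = (t - 3)^2*(t^3 + 2*t^2 - 23*t - 60) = (t - 3)^2*(t + 4)*(t^2 - 2*t - 15) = (t - 3)^2*(t + 3)*(t + 4)*(t - 5)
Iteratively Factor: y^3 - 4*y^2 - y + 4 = (y + 1)*(y^2 - 5*y + 4) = (y - 4)*(y + 1)*(y - 1)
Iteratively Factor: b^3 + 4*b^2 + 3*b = (b)*(b^2 + 4*b + 3) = b*(b + 3)*(b + 1)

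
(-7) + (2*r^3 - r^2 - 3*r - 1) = 2*r^3 - r^2 - 3*r - 8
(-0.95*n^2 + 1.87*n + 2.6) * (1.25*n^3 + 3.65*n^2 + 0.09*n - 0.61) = -1.1875*n^5 - 1.13*n^4 + 9.99*n^3 + 10.2378*n^2 - 0.9067*n - 1.586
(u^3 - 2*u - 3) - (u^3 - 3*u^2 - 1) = 3*u^2 - 2*u - 2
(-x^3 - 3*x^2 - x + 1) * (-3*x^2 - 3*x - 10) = 3*x^5 + 12*x^4 + 22*x^3 + 30*x^2 + 7*x - 10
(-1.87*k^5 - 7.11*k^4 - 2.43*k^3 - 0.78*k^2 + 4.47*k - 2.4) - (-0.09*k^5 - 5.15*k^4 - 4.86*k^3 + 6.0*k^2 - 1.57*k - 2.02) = -1.78*k^5 - 1.96*k^4 + 2.43*k^3 - 6.78*k^2 + 6.04*k - 0.38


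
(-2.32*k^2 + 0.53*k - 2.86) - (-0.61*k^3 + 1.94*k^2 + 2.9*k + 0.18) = 0.61*k^3 - 4.26*k^2 - 2.37*k - 3.04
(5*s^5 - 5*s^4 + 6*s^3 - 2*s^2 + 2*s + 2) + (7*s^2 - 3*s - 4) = 5*s^5 - 5*s^4 + 6*s^3 + 5*s^2 - s - 2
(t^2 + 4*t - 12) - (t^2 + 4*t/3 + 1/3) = 8*t/3 - 37/3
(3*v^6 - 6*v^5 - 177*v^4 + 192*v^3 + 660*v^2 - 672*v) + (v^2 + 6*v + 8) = 3*v^6 - 6*v^5 - 177*v^4 + 192*v^3 + 661*v^2 - 666*v + 8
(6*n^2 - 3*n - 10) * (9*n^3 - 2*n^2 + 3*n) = 54*n^5 - 39*n^4 - 66*n^3 + 11*n^2 - 30*n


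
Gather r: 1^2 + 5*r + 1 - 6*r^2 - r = -6*r^2 + 4*r + 2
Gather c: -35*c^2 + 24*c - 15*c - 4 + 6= -35*c^2 + 9*c + 2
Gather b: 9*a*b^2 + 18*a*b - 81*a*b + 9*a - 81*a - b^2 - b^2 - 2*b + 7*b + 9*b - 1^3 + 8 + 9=-72*a + b^2*(9*a - 2) + b*(14 - 63*a) + 16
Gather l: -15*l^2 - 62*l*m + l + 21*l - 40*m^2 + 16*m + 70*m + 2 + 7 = -15*l^2 + l*(22 - 62*m) - 40*m^2 + 86*m + 9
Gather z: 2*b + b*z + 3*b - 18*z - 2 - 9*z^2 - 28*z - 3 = 5*b - 9*z^2 + z*(b - 46) - 5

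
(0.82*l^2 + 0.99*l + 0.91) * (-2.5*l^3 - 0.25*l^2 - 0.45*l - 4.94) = -2.05*l^5 - 2.68*l^4 - 2.8915*l^3 - 4.7238*l^2 - 5.3001*l - 4.4954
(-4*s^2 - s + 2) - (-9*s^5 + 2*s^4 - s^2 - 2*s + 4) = 9*s^5 - 2*s^4 - 3*s^2 + s - 2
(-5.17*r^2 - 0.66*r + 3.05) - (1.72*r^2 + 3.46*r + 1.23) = -6.89*r^2 - 4.12*r + 1.82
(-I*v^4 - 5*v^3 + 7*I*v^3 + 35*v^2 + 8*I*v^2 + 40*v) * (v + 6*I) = -I*v^5 + v^4 + 7*I*v^4 - 7*v^3 - 22*I*v^3 - 8*v^2 + 210*I*v^2 + 240*I*v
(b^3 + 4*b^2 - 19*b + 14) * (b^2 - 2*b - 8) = b^5 + 2*b^4 - 35*b^3 + 20*b^2 + 124*b - 112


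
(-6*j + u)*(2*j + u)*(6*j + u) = -72*j^3 - 36*j^2*u + 2*j*u^2 + u^3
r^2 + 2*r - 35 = (r - 5)*(r + 7)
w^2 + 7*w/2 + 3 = (w + 3/2)*(w + 2)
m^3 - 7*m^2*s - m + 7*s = (m - 1)*(m + 1)*(m - 7*s)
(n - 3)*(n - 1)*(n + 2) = n^3 - 2*n^2 - 5*n + 6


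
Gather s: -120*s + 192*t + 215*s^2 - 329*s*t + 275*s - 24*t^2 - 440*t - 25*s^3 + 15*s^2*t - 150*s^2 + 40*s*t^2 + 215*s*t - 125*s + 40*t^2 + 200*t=-25*s^3 + s^2*(15*t + 65) + s*(40*t^2 - 114*t + 30) + 16*t^2 - 48*t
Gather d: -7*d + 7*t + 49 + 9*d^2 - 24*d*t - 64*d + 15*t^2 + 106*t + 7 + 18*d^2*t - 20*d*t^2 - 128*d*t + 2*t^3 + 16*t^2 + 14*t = d^2*(18*t + 9) + d*(-20*t^2 - 152*t - 71) + 2*t^3 + 31*t^2 + 127*t + 56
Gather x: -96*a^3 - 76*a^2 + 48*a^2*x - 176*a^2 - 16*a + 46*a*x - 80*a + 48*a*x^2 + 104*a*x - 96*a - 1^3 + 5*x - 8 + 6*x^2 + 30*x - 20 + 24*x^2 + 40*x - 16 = -96*a^3 - 252*a^2 - 192*a + x^2*(48*a + 30) + x*(48*a^2 + 150*a + 75) - 45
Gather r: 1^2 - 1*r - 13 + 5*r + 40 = 4*r + 28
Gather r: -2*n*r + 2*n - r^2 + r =2*n - r^2 + r*(1 - 2*n)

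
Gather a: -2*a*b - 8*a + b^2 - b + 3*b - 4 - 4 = a*(-2*b - 8) + b^2 + 2*b - 8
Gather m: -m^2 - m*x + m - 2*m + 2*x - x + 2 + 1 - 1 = -m^2 + m*(-x - 1) + x + 2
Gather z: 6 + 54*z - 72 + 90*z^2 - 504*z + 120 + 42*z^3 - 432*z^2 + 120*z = 42*z^3 - 342*z^2 - 330*z + 54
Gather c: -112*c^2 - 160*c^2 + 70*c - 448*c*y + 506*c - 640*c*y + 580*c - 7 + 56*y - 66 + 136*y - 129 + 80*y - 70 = -272*c^2 + c*(1156 - 1088*y) + 272*y - 272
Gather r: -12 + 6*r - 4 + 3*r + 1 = 9*r - 15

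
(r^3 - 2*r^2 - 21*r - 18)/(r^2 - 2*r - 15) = (r^2 - 5*r - 6)/(r - 5)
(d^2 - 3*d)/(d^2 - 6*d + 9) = d/(d - 3)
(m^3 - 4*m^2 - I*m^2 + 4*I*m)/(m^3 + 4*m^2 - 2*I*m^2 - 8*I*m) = (m^2 - m*(4 + I) + 4*I)/(m^2 + 2*m*(2 - I) - 8*I)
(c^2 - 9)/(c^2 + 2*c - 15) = (c + 3)/(c + 5)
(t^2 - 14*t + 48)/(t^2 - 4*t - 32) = (t - 6)/(t + 4)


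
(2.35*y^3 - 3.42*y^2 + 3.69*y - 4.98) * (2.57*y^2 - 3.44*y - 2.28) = 6.0395*y^5 - 16.8734*y^4 + 15.8901*y^3 - 17.6946*y^2 + 8.718*y + 11.3544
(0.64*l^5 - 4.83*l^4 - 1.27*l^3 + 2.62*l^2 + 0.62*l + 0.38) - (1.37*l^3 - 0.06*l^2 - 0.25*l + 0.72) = 0.64*l^5 - 4.83*l^4 - 2.64*l^3 + 2.68*l^2 + 0.87*l - 0.34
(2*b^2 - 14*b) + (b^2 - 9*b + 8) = 3*b^2 - 23*b + 8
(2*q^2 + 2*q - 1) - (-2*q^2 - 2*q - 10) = 4*q^2 + 4*q + 9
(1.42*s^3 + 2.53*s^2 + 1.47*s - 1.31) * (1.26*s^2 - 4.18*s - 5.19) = 1.7892*s^5 - 2.7478*s^4 - 16.093*s^3 - 20.9259*s^2 - 2.1535*s + 6.7989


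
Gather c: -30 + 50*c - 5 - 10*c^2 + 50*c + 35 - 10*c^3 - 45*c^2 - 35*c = -10*c^3 - 55*c^2 + 65*c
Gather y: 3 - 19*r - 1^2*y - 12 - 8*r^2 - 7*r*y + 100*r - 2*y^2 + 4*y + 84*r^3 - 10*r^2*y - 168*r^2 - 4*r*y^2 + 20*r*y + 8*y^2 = 84*r^3 - 176*r^2 + 81*r + y^2*(6 - 4*r) + y*(-10*r^2 + 13*r + 3) - 9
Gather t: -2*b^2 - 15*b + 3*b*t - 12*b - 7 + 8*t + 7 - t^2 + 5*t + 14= -2*b^2 - 27*b - t^2 + t*(3*b + 13) + 14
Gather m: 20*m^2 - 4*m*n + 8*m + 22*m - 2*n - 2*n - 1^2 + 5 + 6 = 20*m^2 + m*(30 - 4*n) - 4*n + 10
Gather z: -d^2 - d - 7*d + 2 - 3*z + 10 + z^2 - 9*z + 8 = -d^2 - 8*d + z^2 - 12*z + 20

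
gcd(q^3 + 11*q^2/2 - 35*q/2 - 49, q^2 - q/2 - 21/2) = q - 7/2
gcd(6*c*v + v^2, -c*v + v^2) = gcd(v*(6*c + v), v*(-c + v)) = v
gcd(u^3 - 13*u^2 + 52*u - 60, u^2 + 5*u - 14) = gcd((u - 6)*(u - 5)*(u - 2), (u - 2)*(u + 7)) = u - 2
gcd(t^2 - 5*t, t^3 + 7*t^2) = t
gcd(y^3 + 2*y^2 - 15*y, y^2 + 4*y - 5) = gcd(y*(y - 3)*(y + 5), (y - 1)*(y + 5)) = y + 5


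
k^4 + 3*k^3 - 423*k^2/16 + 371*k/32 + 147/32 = (k - 7/2)*(k - 3/4)*(k + 1/4)*(k + 7)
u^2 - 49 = (u - 7)*(u + 7)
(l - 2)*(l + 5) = l^2 + 3*l - 10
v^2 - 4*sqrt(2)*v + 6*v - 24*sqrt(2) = (v + 6)*(v - 4*sqrt(2))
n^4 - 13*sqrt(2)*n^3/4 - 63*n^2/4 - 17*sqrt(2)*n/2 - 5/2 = (n - 5*sqrt(2))*(n + sqrt(2)/2)*(sqrt(2)*n/2 + 1)*(sqrt(2)*n + 1/2)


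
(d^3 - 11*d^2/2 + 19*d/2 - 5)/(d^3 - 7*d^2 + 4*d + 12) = (2*d^2 - 7*d + 5)/(2*(d^2 - 5*d - 6))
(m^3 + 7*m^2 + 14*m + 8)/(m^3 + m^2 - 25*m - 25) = (m^2 + 6*m + 8)/(m^2 - 25)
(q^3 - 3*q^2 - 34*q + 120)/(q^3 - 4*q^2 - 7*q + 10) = (q^2 + 2*q - 24)/(q^2 + q - 2)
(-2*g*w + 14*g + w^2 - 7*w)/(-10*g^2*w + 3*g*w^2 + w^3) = (w - 7)/(w*(5*g + w))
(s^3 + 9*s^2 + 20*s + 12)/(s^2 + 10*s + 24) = (s^2 + 3*s + 2)/(s + 4)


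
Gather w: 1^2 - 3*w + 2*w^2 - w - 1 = 2*w^2 - 4*w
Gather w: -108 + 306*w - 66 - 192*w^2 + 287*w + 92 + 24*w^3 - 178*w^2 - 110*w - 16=24*w^3 - 370*w^2 + 483*w - 98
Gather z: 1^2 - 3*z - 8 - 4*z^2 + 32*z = -4*z^2 + 29*z - 7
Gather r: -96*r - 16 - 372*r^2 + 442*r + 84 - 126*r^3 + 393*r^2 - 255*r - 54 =-126*r^3 + 21*r^2 + 91*r + 14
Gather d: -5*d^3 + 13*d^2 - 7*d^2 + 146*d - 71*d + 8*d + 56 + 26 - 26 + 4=-5*d^3 + 6*d^2 + 83*d + 60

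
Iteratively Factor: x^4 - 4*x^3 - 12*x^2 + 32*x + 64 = (x + 2)*(x^3 - 6*x^2 + 32) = (x - 4)*(x + 2)*(x^2 - 2*x - 8) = (x - 4)^2*(x + 2)*(x + 2)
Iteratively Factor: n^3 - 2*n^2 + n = (n - 1)*(n^2 - n) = (n - 1)^2*(n)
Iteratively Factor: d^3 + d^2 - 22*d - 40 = (d + 4)*(d^2 - 3*d - 10) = (d - 5)*(d + 4)*(d + 2)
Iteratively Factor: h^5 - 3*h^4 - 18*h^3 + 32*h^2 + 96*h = (h + 3)*(h^4 - 6*h^3 + 32*h) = (h - 4)*(h + 3)*(h^3 - 2*h^2 - 8*h) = (h - 4)*(h + 2)*(h + 3)*(h^2 - 4*h) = h*(h - 4)*(h + 2)*(h + 3)*(h - 4)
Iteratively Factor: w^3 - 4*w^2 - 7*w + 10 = (w - 5)*(w^2 + w - 2) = (w - 5)*(w - 1)*(w + 2)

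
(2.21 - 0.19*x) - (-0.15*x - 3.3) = 5.51 - 0.04*x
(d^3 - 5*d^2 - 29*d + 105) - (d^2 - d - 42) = d^3 - 6*d^2 - 28*d + 147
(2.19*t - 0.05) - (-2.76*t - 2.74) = 4.95*t + 2.69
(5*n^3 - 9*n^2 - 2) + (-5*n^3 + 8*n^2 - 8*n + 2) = -n^2 - 8*n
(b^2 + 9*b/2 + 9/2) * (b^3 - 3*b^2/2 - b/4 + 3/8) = b^5 + 3*b^4 - 5*b^3/2 - 15*b^2/2 + 9*b/16 + 27/16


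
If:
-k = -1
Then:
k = 1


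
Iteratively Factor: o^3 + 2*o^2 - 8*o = (o)*(o^2 + 2*o - 8) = o*(o - 2)*(o + 4)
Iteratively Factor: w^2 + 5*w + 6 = (w + 3)*(w + 2)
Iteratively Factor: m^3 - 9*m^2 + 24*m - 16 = (m - 4)*(m^2 - 5*m + 4) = (m - 4)^2*(m - 1)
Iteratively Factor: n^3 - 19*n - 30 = (n + 3)*(n^2 - 3*n - 10) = (n - 5)*(n + 3)*(n + 2)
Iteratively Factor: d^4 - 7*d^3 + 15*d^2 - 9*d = (d)*(d^3 - 7*d^2 + 15*d - 9) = d*(d - 3)*(d^2 - 4*d + 3) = d*(d - 3)*(d - 1)*(d - 3)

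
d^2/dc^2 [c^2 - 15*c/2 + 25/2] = 2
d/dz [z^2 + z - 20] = 2*z + 1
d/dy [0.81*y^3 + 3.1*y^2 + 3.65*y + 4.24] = 2.43*y^2 + 6.2*y + 3.65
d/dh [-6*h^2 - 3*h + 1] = -12*h - 3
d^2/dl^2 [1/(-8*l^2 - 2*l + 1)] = 8*(16*l^2 + 4*l - (8*l + 1)^2 - 2)/(8*l^2 + 2*l - 1)^3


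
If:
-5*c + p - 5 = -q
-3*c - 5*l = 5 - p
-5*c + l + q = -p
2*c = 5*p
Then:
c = 100/13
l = -5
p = 40/13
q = 525/13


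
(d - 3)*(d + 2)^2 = d^3 + d^2 - 8*d - 12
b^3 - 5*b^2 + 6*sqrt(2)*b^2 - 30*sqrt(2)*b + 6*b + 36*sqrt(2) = (b - 3)*(b - 2)*(b + 6*sqrt(2))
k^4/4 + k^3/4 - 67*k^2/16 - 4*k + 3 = (k/4 + 1)*(k - 4)*(k - 1/2)*(k + 3/2)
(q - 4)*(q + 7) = q^2 + 3*q - 28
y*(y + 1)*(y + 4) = y^3 + 5*y^2 + 4*y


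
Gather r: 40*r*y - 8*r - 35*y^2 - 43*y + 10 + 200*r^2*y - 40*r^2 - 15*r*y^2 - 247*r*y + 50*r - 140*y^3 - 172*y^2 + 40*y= r^2*(200*y - 40) + r*(-15*y^2 - 207*y + 42) - 140*y^3 - 207*y^2 - 3*y + 10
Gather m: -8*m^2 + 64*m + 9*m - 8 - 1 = -8*m^2 + 73*m - 9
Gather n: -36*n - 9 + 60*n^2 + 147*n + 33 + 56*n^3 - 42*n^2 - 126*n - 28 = 56*n^3 + 18*n^2 - 15*n - 4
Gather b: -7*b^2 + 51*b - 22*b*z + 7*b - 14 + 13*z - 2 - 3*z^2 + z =-7*b^2 + b*(58 - 22*z) - 3*z^2 + 14*z - 16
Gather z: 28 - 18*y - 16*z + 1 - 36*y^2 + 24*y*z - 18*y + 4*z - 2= -36*y^2 - 36*y + z*(24*y - 12) + 27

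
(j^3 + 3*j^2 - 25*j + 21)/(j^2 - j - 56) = (j^2 - 4*j + 3)/(j - 8)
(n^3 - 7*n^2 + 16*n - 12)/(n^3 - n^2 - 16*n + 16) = (n^3 - 7*n^2 + 16*n - 12)/(n^3 - n^2 - 16*n + 16)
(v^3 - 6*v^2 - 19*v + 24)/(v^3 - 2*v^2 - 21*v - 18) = (v^2 - 9*v + 8)/(v^2 - 5*v - 6)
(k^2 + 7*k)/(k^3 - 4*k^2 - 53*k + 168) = k/(k^2 - 11*k + 24)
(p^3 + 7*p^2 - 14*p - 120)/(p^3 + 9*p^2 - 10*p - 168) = (p + 5)/(p + 7)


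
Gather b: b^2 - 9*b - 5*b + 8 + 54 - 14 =b^2 - 14*b + 48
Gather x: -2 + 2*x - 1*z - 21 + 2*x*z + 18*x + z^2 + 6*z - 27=x*(2*z + 20) + z^2 + 5*z - 50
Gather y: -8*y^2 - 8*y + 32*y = -8*y^2 + 24*y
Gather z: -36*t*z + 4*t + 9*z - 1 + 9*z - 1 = 4*t + z*(18 - 36*t) - 2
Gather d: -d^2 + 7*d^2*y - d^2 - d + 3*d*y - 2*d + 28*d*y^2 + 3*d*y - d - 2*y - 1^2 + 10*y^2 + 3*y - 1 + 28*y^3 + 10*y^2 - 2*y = d^2*(7*y - 2) + d*(28*y^2 + 6*y - 4) + 28*y^3 + 20*y^2 - y - 2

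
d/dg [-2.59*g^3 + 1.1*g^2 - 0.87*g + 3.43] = -7.77*g^2 + 2.2*g - 0.87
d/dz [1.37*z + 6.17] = 1.37000000000000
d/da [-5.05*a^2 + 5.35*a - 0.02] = 5.35 - 10.1*a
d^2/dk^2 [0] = 0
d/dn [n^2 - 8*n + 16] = 2*n - 8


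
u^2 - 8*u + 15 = (u - 5)*(u - 3)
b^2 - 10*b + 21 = (b - 7)*(b - 3)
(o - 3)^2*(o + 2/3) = o^3 - 16*o^2/3 + 5*o + 6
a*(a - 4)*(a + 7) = a^3 + 3*a^2 - 28*a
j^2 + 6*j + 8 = (j + 2)*(j + 4)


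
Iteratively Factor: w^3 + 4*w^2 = (w + 4)*(w^2) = w*(w + 4)*(w)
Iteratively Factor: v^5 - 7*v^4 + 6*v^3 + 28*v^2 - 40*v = (v)*(v^4 - 7*v^3 + 6*v^2 + 28*v - 40) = v*(v - 2)*(v^3 - 5*v^2 - 4*v + 20) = v*(v - 2)*(v + 2)*(v^2 - 7*v + 10) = v*(v - 2)^2*(v + 2)*(v - 5)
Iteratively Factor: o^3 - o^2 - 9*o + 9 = (o - 3)*(o^2 + 2*o - 3) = (o - 3)*(o + 3)*(o - 1)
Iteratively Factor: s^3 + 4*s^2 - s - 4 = (s - 1)*(s^2 + 5*s + 4) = (s - 1)*(s + 4)*(s + 1)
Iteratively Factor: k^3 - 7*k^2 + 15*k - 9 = (k - 3)*(k^2 - 4*k + 3) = (k - 3)^2*(k - 1)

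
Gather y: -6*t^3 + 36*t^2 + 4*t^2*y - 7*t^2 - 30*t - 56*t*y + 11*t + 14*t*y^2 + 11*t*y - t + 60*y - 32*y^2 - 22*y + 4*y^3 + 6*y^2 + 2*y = -6*t^3 + 29*t^2 - 20*t + 4*y^3 + y^2*(14*t - 26) + y*(4*t^2 - 45*t + 40)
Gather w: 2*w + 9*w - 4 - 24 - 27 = 11*w - 55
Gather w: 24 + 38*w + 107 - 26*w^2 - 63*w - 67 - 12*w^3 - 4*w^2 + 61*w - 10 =-12*w^3 - 30*w^2 + 36*w + 54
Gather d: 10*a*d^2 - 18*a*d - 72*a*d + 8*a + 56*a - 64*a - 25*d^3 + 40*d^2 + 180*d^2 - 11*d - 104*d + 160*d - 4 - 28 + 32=-25*d^3 + d^2*(10*a + 220) + d*(45 - 90*a)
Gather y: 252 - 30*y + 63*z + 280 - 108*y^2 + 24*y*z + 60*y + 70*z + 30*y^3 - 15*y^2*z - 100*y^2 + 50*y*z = 30*y^3 + y^2*(-15*z - 208) + y*(74*z + 30) + 133*z + 532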